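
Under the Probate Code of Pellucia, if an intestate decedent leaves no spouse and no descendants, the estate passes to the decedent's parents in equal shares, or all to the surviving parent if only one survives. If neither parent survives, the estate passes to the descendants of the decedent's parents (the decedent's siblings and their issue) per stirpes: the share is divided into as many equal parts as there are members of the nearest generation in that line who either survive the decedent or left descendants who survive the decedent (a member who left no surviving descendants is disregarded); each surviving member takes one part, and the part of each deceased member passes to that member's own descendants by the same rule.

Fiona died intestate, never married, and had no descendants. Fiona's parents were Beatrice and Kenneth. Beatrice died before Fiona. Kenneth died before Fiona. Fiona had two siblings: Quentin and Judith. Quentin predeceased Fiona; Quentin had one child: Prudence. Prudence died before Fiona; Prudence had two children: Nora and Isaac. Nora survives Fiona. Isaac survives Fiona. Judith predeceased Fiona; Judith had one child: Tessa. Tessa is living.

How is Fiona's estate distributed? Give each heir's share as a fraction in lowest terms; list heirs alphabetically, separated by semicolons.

Isaac 1/4; Nora 1/4; Tessa 1/2

Neither parent survives and there are no descendants, so the estate passes to Fiona's siblings and their issue per stirpes.
The estate is divided into 2 equal shares of 1/2 among Quentin, Judith.
Quentin predeceased; the 1/2 allotted to Quentin's branch passes to Quentin's issue by representation.
Prudence's line is the sole branch at this level, so the full 1/2 passes to Prudence's issue by representation.
The 1/2 is divided into 2 equal shares of 1/4 among Nora, Isaac.
Nora is living and takes 1/4.
Isaac is living and takes 1/4.
Judith predeceased; the 1/2 allotted to Judith's branch passes to Judith's issue by representation.
Tessa is the sole taker at this level and receives the full 1/2.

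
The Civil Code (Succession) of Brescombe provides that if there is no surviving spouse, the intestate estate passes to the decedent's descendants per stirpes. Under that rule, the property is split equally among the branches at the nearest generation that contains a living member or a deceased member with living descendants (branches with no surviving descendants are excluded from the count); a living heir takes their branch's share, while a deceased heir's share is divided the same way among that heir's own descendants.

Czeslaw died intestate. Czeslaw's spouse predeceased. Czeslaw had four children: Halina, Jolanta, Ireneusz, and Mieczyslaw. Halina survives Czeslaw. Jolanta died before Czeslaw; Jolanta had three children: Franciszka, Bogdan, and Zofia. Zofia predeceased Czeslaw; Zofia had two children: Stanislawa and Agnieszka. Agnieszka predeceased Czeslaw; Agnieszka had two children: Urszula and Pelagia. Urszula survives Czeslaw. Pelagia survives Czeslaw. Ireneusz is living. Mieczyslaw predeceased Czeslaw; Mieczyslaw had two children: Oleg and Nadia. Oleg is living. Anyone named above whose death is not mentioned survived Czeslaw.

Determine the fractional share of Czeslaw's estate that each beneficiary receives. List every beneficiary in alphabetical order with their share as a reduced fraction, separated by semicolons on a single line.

Bogdan 1/12; Franciszka 1/12; Halina 1/4; Ireneusz 1/4; Nadia 1/8; Oleg 1/8; Pelagia 1/48; Stanislawa 1/24; Urszula 1/48

There is no surviving spouse, so the entire estate passes to Czeslaw's descendants per stirpes.
The estate is divided into 4 equal shares of 1/4 among Halina, Jolanta, Ireneusz, Mieczyslaw.
Halina is living and takes 1/4.
Jolanta predeceased; the 1/4 allotted to Jolanta's branch passes to Jolanta's issue by representation.
The 1/4 is divided into 3 equal shares of 1/12 among Franciszka, Bogdan, Zofia.
Franciszka is living and takes 1/12.
Bogdan is living and takes 1/12.
Zofia predeceased; the 1/12 allotted to Zofia's branch passes to Zofia's issue by representation.
The 1/12 is divided into 2 equal shares of 1/24 among Stanislawa, Agnieszka.
Stanislawa is living and takes 1/24.
Agnieszka predeceased; the 1/24 allotted to Agnieszka's branch passes to Agnieszka's issue by representation.
The 1/24 is divided into 2 equal shares of 1/48 among Urszula, Pelagia.
Urszula is living and takes 1/48.
Pelagia is living and takes 1/48.
Ireneusz is living and takes 1/4.
Mieczyslaw predeceased; the 1/4 allotted to Mieczyslaw's branch passes to Mieczyslaw's issue by representation.
The 1/4 is divided into 2 equal shares of 1/8 among Oleg, Nadia.
Oleg is living and takes 1/8.
Nadia is living and takes 1/8.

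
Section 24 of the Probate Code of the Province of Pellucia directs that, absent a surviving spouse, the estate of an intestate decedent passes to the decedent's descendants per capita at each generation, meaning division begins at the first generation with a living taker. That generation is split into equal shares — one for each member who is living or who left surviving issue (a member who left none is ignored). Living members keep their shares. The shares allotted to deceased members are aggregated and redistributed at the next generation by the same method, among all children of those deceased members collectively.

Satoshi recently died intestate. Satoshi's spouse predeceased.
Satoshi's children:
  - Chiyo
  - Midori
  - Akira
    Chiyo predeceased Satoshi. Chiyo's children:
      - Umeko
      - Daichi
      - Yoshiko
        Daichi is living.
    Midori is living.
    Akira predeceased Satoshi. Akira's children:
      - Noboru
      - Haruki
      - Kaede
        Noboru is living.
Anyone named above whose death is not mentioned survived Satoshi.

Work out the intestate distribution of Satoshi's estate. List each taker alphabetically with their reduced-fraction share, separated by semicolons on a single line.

There is no surviving spouse, so the entire estate passes to Satoshi's descendants per capita at each generation.
At generation 1 (Chiyo, Midori, Akira) there are 3 shares of (1)/3 = 1/3 each.
Living: Midori — each takes 1/3.
Deceased: Chiyo and Akira. Their combined 2/3 is pooled and carried to generation 2.
At generation 2 (Umeko, Daichi, Yoshiko, Noboru, Haruki, Kaede) there are 6 shares of (2/3)/6 = 1/9 each.
Living: Umeko, Daichi, Yoshiko, Noboru, Haruki, and Kaede — each takes 1/9.

Daichi 1/9; Haruki 1/9; Kaede 1/9; Midori 1/3; Noboru 1/9; Umeko 1/9; Yoshiko 1/9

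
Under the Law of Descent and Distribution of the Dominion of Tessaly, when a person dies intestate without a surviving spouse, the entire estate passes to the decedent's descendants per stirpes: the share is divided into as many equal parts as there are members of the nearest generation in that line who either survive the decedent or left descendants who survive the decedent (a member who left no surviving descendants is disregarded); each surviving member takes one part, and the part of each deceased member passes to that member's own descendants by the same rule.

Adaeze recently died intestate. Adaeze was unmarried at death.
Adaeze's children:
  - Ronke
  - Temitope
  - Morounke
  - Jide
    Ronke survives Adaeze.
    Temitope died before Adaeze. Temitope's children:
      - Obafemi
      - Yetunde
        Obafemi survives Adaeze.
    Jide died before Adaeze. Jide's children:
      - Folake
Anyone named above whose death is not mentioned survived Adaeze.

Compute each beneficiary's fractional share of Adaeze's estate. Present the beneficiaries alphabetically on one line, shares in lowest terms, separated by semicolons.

There is no surviving spouse, so the entire estate passes to Adaeze's descendants per stirpes.
The estate is divided into 4 equal shares of 1/4 among Ronke, Temitope, Morounke, Jide.
Ronke is living and takes 1/4.
Temitope predeceased; the 1/4 allotted to Temitope's branch passes to Temitope's issue by representation.
The 1/4 is divided into 2 equal shares of 1/8 among Obafemi, Yetunde.
Obafemi is living and takes 1/8.
Yetunde is living and takes 1/8.
Morounke is living and takes 1/4.
Jide predeceased; the 1/4 allotted to Jide's branch passes to Jide's issue by representation.
Folake is the sole taker at this level and receives the full 1/4.

Folake 1/4; Morounke 1/4; Obafemi 1/8; Ronke 1/4; Yetunde 1/8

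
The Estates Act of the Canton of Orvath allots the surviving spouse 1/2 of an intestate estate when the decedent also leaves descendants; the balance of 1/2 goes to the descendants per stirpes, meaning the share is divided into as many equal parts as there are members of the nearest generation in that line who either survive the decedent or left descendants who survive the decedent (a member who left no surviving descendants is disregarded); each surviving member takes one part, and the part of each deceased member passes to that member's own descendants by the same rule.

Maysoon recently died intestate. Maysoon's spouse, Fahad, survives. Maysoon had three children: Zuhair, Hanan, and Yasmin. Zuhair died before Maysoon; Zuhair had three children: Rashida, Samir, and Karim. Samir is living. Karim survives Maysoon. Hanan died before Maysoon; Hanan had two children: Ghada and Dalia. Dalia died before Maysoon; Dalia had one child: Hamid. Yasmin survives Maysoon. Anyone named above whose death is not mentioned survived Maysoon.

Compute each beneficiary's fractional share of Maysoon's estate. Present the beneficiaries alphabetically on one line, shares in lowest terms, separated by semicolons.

Fahad, as surviving spouse, takes 1/2.
The remaining 1/2 passes to Maysoon's descendants per stirpes.
The 1/2 is divided into 3 equal shares of 1/6 among Zuhair, Hanan, Yasmin.
Zuhair predeceased; the 1/6 allotted to Zuhair's branch passes to Zuhair's issue by representation.
The 1/6 is divided into 3 equal shares of 1/18 among Rashida, Samir, Karim.
Rashida is living and takes 1/18.
Samir is living and takes 1/18.
Karim is living and takes 1/18.
Hanan predeceased; the 1/6 allotted to Hanan's branch passes to Hanan's issue by representation.
The 1/6 is divided into 2 equal shares of 1/12 among Ghada, Dalia.
Ghada is living and takes 1/12.
Dalia predeceased; the 1/12 allotted to Dalia's branch passes to Dalia's issue by representation.
Hamid is the sole taker at this level and receives the full 1/12.
Yasmin is living and takes 1/6.

Fahad 1/2; Ghada 1/12; Hamid 1/12; Karim 1/18; Rashida 1/18; Samir 1/18; Yasmin 1/6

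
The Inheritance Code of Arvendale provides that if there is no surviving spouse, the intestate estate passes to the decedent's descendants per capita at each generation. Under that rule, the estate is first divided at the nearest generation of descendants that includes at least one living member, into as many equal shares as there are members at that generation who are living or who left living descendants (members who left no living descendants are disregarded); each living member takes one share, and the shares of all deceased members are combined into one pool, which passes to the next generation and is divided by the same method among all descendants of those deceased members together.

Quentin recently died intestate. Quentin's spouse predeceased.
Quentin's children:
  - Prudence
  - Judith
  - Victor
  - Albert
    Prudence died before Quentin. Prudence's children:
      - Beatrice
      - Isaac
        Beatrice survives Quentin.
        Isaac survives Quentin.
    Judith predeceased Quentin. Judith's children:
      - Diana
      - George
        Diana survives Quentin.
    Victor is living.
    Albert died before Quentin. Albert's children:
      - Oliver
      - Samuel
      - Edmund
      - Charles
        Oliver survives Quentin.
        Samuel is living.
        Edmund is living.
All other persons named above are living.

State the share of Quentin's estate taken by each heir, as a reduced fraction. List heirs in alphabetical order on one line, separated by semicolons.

There is no surviving spouse, so the entire estate passes to Quentin's descendants per capita at each generation.
At generation 1 (Prudence, Judith, Victor, Albert) there are 4 shares of (1)/4 = 1/4 each.
Living: Victor — each takes 1/4.
Deceased: Prudence, Judith, and Albert. Their combined 3/4 is pooled and carried to generation 2.
At generation 2 (Beatrice, Isaac, Diana, George, Oliver, Samuel, Edmund, Charles) there are 8 shares of (3/4)/8 = 3/32 each.
Living: Beatrice, Isaac, Diana, George, Oliver, Samuel, Edmund, and Charles — each takes 3/32.

Beatrice 3/32; Charles 3/32; Diana 3/32; Edmund 3/32; George 3/32; Isaac 3/32; Oliver 3/32; Samuel 3/32; Victor 1/4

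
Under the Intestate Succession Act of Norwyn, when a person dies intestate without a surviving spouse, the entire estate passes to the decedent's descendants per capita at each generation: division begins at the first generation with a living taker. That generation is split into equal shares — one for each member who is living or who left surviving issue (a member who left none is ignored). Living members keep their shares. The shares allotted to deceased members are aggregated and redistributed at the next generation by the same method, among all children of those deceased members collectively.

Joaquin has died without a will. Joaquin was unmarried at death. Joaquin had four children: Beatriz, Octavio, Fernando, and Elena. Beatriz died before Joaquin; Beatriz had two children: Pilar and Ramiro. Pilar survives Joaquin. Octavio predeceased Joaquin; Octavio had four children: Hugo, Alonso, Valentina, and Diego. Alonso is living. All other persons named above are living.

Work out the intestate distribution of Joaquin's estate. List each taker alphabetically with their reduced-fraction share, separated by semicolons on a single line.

Alonso 1/12; Diego 1/12; Elena 1/4; Fernando 1/4; Hugo 1/12; Pilar 1/12; Ramiro 1/12; Valentina 1/12

There is no surviving spouse, so the entire estate passes to Joaquin's descendants per capita at each generation.
At generation 1 (Beatriz, Octavio, Fernando, Elena) there are 4 shares of (1)/4 = 1/4 each.
Living: Fernando and Elena — each takes 1/4.
Deceased: Beatriz and Octavio. Their combined 1/2 is pooled and carried to generation 2.
At generation 2 (Pilar, Ramiro, Hugo, Alonso, Valentina, Diego) there are 6 shares of (1/2)/6 = 1/12 each.
Living: Pilar, Ramiro, Hugo, Alonso, Valentina, and Diego — each takes 1/12.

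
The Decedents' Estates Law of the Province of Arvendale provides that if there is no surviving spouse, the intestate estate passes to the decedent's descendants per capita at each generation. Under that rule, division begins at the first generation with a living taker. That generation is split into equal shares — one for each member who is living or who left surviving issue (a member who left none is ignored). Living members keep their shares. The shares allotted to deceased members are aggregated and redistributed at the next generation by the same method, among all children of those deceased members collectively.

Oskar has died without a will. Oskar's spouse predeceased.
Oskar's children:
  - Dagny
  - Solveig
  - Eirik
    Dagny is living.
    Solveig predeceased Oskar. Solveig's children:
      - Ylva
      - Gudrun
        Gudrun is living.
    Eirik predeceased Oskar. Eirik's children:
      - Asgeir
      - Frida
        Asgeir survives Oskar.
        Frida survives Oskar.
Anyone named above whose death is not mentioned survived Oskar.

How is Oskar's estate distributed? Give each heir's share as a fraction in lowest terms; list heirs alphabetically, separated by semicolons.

There is no surviving spouse, so the entire estate passes to Oskar's descendants per capita at each generation.
At generation 1 (Dagny, Solveig, Eirik) there are 3 shares of (1)/3 = 1/3 each.
Living: Dagny — each takes 1/3.
Deceased: Solveig and Eirik. Their combined 2/3 is pooled and carried to generation 2.
At generation 2 (Ylva, Gudrun, Asgeir, Frida) there are 4 shares of (2/3)/4 = 1/6 each.
Living: Ylva, Gudrun, Asgeir, and Frida — each takes 1/6.

Asgeir 1/6; Dagny 1/3; Frida 1/6; Gudrun 1/6; Ylva 1/6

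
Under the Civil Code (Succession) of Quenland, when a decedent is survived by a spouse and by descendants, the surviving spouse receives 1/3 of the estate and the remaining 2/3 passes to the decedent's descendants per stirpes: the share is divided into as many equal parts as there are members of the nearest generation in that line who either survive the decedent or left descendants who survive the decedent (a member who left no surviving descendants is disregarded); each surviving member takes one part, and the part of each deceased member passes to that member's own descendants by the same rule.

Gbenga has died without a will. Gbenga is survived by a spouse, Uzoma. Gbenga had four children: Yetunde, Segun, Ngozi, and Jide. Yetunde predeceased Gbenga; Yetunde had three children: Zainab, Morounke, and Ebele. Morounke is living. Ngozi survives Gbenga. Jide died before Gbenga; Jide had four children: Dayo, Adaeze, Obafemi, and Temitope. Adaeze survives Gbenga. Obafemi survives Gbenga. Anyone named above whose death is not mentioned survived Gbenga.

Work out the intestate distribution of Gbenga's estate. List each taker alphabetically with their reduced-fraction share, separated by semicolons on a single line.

Adaeze 1/24; Dayo 1/24; Ebele 1/18; Morounke 1/18; Ngozi 1/6; Obafemi 1/24; Segun 1/6; Temitope 1/24; Uzoma 1/3; Zainab 1/18

Uzoma, as surviving spouse, takes 1/3.
The remaining 2/3 passes to Gbenga's descendants per stirpes.
The 2/3 is divided into 4 equal shares of 1/6 among Yetunde, Segun, Ngozi, Jide.
Yetunde predeceased; the 1/6 allotted to Yetunde's branch passes to Yetunde's issue by representation.
The 1/6 is divided into 3 equal shares of 1/18 among Zainab, Morounke, Ebele.
Zainab is living and takes 1/18.
Morounke is living and takes 1/18.
Ebele is living and takes 1/18.
Segun is living and takes 1/6.
Ngozi is living and takes 1/6.
Jide predeceased; the 1/6 allotted to Jide's branch passes to Jide's issue by representation.
The 1/6 is divided into 4 equal shares of 1/24 among Dayo, Adaeze, Obafemi, Temitope.
Dayo is living and takes 1/24.
Adaeze is living and takes 1/24.
Obafemi is living and takes 1/24.
Temitope is living and takes 1/24.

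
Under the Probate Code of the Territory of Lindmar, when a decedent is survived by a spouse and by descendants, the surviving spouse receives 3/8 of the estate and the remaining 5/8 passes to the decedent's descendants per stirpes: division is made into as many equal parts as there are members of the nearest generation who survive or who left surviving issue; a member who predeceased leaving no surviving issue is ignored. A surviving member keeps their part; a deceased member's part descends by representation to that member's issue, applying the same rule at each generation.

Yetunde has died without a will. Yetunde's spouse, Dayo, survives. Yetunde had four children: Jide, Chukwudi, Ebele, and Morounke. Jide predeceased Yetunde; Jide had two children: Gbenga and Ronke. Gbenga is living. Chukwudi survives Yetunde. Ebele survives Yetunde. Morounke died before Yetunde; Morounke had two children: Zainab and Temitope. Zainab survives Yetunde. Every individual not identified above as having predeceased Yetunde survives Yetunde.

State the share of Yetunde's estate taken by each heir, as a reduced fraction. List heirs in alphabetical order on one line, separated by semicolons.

Dayo, as surviving spouse, takes 3/8.
The remaining 5/8 passes to Yetunde's descendants per stirpes.
The 5/8 is divided into 4 equal shares of 5/32 among Jide, Chukwudi, Ebele, Morounke.
Jide predeceased; the 5/32 allotted to Jide's branch passes to Jide's issue by representation.
The 5/32 is divided into 2 equal shares of 5/64 among Gbenga, Ronke.
Gbenga is living and takes 5/64.
Ronke is living and takes 5/64.
Chukwudi is living and takes 5/32.
Ebele is living and takes 5/32.
Morounke predeceased; the 5/32 allotted to Morounke's branch passes to Morounke's issue by representation.
The 5/32 is divided into 2 equal shares of 5/64 among Zainab, Temitope.
Zainab is living and takes 5/64.
Temitope is living and takes 5/64.

Chukwudi 5/32; Dayo 3/8; Ebele 5/32; Gbenga 5/64; Ronke 5/64; Temitope 5/64; Zainab 5/64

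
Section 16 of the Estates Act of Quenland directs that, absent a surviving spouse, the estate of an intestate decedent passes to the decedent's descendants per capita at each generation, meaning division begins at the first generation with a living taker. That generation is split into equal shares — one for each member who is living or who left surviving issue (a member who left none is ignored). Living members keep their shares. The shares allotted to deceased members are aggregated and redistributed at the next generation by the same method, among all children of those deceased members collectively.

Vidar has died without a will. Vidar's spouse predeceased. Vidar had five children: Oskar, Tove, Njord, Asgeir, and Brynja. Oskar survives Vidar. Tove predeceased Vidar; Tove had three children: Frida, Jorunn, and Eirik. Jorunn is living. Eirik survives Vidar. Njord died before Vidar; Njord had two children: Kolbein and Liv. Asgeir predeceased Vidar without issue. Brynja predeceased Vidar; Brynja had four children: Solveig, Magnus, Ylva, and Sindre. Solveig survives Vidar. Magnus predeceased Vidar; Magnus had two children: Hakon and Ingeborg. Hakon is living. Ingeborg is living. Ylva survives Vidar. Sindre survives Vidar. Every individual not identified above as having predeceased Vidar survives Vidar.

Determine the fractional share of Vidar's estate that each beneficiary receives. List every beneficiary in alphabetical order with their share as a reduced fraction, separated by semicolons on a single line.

Eirik 1/12; Frida 1/12; Hakon 1/24; Ingeborg 1/24; Jorunn 1/12; Kolbein 1/12; Liv 1/12; Oskar 1/4; Sindre 1/12; Solveig 1/12; Ylva 1/12

There is no surviving spouse, so the entire estate passes to Vidar's descendants per capita at each generation.
At generation 1 (Oskar, Tove, Njord, Brynja) there are 4 shares of (1)/4 = 1/4 each.
Living: Oskar — each takes 1/4.
Deceased: Tove, Njord, and Brynja. Their combined 3/4 is pooled and carried to generation 2.
At generation 2 (Frida, Jorunn, Eirik, Kolbein, Liv, Solveig, Magnus, Ylva, Sindre) there are 9 shares of (3/4)/9 = 1/12 each.
Living: Frida, Jorunn, Eirik, Kolbein, Liv, Solveig, Ylva, and Sindre — each takes 1/12.
Deceased: Magnus. That 1/12 share is carried to generation 3.
At generation 3 (Hakon, Ingeborg) there are 2 shares of (1/12)/2 = 1/24 each.
Living: Hakon and Ingeborg — each takes 1/24.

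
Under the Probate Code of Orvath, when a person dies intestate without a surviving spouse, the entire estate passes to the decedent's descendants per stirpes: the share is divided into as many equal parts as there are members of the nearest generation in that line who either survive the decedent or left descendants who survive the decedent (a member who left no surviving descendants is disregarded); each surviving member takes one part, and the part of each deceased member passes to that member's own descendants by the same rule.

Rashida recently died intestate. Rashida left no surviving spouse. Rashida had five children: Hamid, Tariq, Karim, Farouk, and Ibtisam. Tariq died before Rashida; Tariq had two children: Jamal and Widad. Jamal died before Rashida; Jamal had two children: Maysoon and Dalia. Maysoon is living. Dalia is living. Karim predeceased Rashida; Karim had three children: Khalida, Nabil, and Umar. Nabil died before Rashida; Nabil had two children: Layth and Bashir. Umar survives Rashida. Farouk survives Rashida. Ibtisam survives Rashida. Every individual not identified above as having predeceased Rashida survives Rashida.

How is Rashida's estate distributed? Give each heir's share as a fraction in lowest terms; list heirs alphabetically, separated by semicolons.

Bashir 1/30; Dalia 1/20; Farouk 1/5; Hamid 1/5; Ibtisam 1/5; Khalida 1/15; Layth 1/30; Maysoon 1/20; Umar 1/15; Widad 1/10

There is no surviving spouse, so the entire estate passes to Rashida's descendants per stirpes.
The estate is divided into 5 equal shares of 1/5 among Hamid, Tariq, Karim, Farouk, Ibtisam.
Hamid is living and takes 1/5.
Tariq predeceased; the 1/5 allotted to Tariq's branch passes to Tariq's issue by representation.
The 1/5 is divided into 2 equal shares of 1/10 among Jamal, Widad.
Jamal predeceased; the 1/10 allotted to Jamal's branch passes to Jamal's issue by representation.
The 1/10 is divided into 2 equal shares of 1/20 among Maysoon, Dalia.
Maysoon is living and takes 1/20.
Dalia is living and takes 1/20.
Widad is living and takes 1/10.
Karim predeceased; the 1/5 allotted to Karim's branch passes to Karim's issue by representation.
The 1/5 is divided into 3 equal shares of 1/15 among Khalida, Nabil, Umar.
Khalida is living and takes 1/15.
Nabil predeceased; the 1/15 allotted to Nabil's branch passes to Nabil's issue by representation.
The 1/15 is divided into 2 equal shares of 1/30 among Layth, Bashir.
Layth is living and takes 1/30.
Bashir is living and takes 1/30.
Umar is living and takes 1/15.
Farouk is living and takes 1/5.
Ibtisam is living and takes 1/5.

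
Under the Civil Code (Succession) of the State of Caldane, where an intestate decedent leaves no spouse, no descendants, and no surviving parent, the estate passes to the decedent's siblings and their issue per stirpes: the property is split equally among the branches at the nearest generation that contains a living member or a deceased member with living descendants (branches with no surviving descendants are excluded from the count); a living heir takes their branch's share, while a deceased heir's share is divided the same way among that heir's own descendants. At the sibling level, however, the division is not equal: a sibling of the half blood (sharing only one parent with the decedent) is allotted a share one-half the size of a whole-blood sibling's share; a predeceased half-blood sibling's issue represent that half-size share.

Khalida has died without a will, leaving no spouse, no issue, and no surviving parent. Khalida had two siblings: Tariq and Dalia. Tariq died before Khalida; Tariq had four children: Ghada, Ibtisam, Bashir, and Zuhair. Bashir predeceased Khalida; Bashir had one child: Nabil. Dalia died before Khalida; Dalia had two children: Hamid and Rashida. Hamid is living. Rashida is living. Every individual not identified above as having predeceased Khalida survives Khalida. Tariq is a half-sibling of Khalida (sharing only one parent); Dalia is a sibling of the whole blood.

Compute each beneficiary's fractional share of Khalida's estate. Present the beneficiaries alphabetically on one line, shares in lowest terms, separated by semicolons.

Ghada 1/12; Hamid 1/3; Ibtisam 1/12; Nabil 1/12; Rashida 1/3; Zuhair 1/12

No spouse, descendants, or parent survives, so the estate passes to Khalida's siblings per stirpes.
Half-blood siblings count for one-half the weight of whole-blood siblings at the initial division.
Dividing 1 in proportion to weights (total weight 3/2): Tariq (weight 1/2) → 1/3; Dalia (weight 1) → 2/3.
Tariq predeceased; the 1/3 allotted to Tariq's branch passes to Tariq's issue by representation.
The 1/3 is divided into 4 equal shares of 1/12 among Ghada, Ibtisam, Bashir, Zuhair.
Ghada is living and takes 1/12.
Ibtisam is living and takes 1/12.
Bashir predeceased; the 1/12 allotted to Bashir's branch passes to Bashir's issue by representation.
Nabil is the sole taker at this level and receives the full 1/12.
Zuhair is living and takes 1/12.
Dalia predeceased; the 2/3 allotted to Dalia's branch passes to Dalia's issue by representation.
The 2/3 is divided into 2 equal shares of 1/3 among Hamid, Rashida.
Hamid is living and takes 1/3.
Rashida is living and takes 1/3.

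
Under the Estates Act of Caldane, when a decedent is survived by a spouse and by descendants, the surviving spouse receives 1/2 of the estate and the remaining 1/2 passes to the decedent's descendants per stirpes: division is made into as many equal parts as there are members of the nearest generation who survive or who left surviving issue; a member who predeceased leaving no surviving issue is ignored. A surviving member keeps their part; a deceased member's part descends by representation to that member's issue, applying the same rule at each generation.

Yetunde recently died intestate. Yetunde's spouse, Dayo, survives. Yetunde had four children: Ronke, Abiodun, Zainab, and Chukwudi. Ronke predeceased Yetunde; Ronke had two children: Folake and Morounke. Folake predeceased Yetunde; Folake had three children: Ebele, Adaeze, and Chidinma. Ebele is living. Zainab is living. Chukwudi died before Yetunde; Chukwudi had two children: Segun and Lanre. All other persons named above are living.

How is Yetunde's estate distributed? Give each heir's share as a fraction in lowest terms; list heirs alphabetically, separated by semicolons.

Dayo, as surviving spouse, takes 1/2.
The remaining 1/2 passes to Yetunde's descendants per stirpes.
The 1/2 is divided into 4 equal shares of 1/8 among Ronke, Abiodun, Zainab, Chukwudi.
Ronke predeceased; the 1/8 allotted to Ronke's branch passes to Ronke's issue by representation.
The 1/8 is divided into 2 equal shares of 1/16 among Folake, Morounke.
Folake predeceased; the 1/16 allotted to Folake's branch passes to Folake's issue by representation.
The 1/16 is divided into 3 equal shares of 1/48 among Ebele, Adaeze, Chidinma.
Ebele is living and takes 1/48.
Adaeze is living and takes 1/48.
Chidinma is living and takes 1/48.
Morounke is living and takes 1/16.
Abiodun is living and takes 1/8.
Zainab is living and takes 1/8.
Chukwudi predeceased; the 1/8 allotted to Chukwudi's branch passes to Chukwudi's issue by representation.
The 1/8 is divided into 2 equal shares of 1/16 among Segun, Lanre.
Segun is living and takes 1/16.
Lanre is living and takes 1/16.

Abiodun 1/8; Adaeze 1/48; Chidinma 1/48; Dayo 1/2; Ebele 1/48; Lanre 1/16; Morounke 1/16; Segun 1/16; Zainab 1/8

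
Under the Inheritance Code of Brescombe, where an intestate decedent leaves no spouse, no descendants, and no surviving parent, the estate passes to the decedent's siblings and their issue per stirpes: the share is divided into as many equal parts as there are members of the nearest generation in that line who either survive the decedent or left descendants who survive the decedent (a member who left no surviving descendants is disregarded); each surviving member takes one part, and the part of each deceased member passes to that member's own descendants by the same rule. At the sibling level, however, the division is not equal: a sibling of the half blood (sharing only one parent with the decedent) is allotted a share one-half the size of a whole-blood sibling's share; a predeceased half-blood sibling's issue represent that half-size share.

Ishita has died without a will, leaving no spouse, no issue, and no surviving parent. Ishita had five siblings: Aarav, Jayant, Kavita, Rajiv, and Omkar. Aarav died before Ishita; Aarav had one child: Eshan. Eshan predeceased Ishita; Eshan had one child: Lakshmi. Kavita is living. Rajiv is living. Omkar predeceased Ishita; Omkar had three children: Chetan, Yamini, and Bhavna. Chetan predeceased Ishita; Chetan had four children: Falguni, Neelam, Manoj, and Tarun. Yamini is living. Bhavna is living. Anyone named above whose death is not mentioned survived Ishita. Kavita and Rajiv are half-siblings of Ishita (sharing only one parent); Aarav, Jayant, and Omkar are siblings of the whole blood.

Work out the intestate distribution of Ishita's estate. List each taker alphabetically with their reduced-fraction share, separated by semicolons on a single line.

Bhavna 1/12; Falguni 1/48; Jayant 1/4; Kavita 1/8; Lakshmi 1/4; Manoj 1/48; Neelam 1/48; Rajiv 1/8; Tarun 1/48; Yamini 1/12

No spouse, descendants, or parent survives, so the estate passes to Ishita's siblings per stirpes.
Half-blood siblings count for one-half the weight of whole-blood siblings at the initial division.
Dividing 1 in proportion to weights (total weight 4): Aarav (weight 1) → 1/4; Jayant (weight 1) → 1/4; Kavita (weight 1/2) → 1/8; Rajiv (weight 1/2) → 1/8; Omkar (weight 1) → 1/4.
Aarav predeceased; the 1/4 allotted to Aarav's branch passes to Aarav's issue by representation.
Eshan's line is the sole branch at this level, so the full 1/4 passes to Eshan's issue by representation.
Lakshmi is the sole taker at this level and receives the full 1/4.
Jayant is living and takes 1/4.
Kavita is living and takes 1/8.
Rajiv is living and takes 1/8.
Omkar predeceased; the 1/4 allotted to Omkar's branch passes to Omkar's issue by representation.
The 1/4 is divided into 3 equal shares of 1/12 among Chetan, Yamini, Bhavna.
Chetan predeceased; the 1/12 allotted to Chetan's branch passes to Chetan's issue by representation.
The 1/12 is divided into 4 equal shares of 1/48 among Falguni, Neelam, Manoj, Tarun.
Falguni is living and takes 1/48.
Neelam is living and takes 1/48.
Manoj is living and takes 1/48.
Tarun is living and takes 1/48.
Yamini is living and takes 1/12.
Bhavna is living and takes 1/12.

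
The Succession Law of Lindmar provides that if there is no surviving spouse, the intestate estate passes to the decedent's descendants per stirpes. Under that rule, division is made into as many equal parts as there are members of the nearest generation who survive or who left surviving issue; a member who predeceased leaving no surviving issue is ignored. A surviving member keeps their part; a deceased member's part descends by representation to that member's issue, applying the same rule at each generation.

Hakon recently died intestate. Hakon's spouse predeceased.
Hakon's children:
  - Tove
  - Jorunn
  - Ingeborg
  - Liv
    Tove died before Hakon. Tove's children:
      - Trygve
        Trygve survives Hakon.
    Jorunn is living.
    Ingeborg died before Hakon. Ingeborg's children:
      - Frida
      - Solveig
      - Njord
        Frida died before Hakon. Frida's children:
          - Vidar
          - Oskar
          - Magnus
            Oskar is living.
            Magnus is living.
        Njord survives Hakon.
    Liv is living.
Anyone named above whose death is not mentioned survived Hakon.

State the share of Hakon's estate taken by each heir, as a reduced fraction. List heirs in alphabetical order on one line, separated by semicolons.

Jorunn 1/4; Liv 1/4; Magnus 1/36; Njord 1/12; Oskar 1/36; Solveig 1/12; Trygve 1/4; Vidar 1/36

There is no surviving spouse, so the entire estate passes to Hakon's descendants per stirpes.
The estate is divided into 4 equal shares of 1/4 among Tove, Jorunn, Ingeborg, Liv.
Tove predeceased; the 1/4 allotted to Tove's branch passes to Tove's issue by representation.
Trygve is the sole taker at this level and receives the full 1/4.
Jorunn is living and takes 1/4.
Ingeborg predeceased; the 1/4 allotted to Ingeborg's branch passes to Ingeborg's issue by representation.
The 1/4 is divided into 3 equal shares of 1/12 among Frida, Solveig, Njord.
Frida predeceased; the 1/12 allotted to Frida's branch passes to Frida's issue by representation.
The 1/12 is divided into 3 equal shares of 1/36 among Vidar, Oskar, Magnus.
Vidar is living and takes 1/36.
Oskar is living and takes 1/36.
Magnus is living and takes 1/36.
Solveig is living and takes 1/12.
Njord is living and takes 1/12.
Liv is living and takes 1/4.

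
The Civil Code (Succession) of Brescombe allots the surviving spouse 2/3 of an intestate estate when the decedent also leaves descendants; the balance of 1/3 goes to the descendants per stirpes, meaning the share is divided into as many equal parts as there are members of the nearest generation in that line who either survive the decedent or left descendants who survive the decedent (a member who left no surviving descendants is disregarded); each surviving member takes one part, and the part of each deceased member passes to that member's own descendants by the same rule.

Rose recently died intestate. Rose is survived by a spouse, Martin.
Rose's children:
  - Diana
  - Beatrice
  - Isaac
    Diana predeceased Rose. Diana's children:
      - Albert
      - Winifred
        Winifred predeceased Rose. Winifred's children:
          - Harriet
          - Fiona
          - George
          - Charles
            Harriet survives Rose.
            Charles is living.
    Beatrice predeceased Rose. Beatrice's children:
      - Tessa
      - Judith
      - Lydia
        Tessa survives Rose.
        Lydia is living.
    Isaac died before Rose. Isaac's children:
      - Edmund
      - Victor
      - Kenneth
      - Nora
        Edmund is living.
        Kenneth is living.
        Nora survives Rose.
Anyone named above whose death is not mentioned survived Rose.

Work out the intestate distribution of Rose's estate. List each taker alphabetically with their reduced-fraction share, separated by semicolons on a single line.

Albert 1/18; Charles 1/72; Edmund 1/36; Fiona 1/72; George 1/72; Harriet 1/72; Judith 1/27; Kenneth 1/36; Lydia 1/27; Martin 2/3; Nora 1/36; Tessa 1/27; Victor 1/36

Martin, as surviving spouse, takes 2/3.
The remaining 1/3 passes to Rose's descendants per stirpes.
The 1/3 is divided into 3 equal shares of 1/9 among Diana, Beatrice, Isaac.
Diana predeceased; the 1/9 allotted to Diana's branch passes to Diana's issue by representation.
The 1/9 is divided into 2 equal shares of 1/18 among Albert, Winifred.
Albert is living and takes 1/18.
Winifred predeceased; the 1/18 allotted to Winifred's branch passes to Winifred's issue by representation.
The 1/18 is divided into 4 equal shares of 1/72 among Harriet, Fiona, George, Charles.
Harriet is living and takes 1/72.
Fiona is living and takes 1/72.
George is living and takes 1/72.
Charles is living and takes 1/72.
Beatrice predeceased; the 1/9 allotted to Beatrice's branch passes to Beatrice's issue by representation.
The 1/9 is divided into 3 equal shares of 1/27 among Tessa, Judith, Lydia.
Tessa is living and takes 1/27.
Judith is living and takes 1/27.
Lydia is living and takes 1/27.
Isaac predeceased; the 1/9 allotted to Isaac's branch passes to Isaac's issue by representation.
The 1/9 is divided into 4 equal shares of 1/36 among Edmund, Victor, Kenneth, Nora.
Edmund is living and takes 1/36.
Victor is living and takes 1/36.
Kenneth is living and takes 1/36.
Nora is living and takes 1/36.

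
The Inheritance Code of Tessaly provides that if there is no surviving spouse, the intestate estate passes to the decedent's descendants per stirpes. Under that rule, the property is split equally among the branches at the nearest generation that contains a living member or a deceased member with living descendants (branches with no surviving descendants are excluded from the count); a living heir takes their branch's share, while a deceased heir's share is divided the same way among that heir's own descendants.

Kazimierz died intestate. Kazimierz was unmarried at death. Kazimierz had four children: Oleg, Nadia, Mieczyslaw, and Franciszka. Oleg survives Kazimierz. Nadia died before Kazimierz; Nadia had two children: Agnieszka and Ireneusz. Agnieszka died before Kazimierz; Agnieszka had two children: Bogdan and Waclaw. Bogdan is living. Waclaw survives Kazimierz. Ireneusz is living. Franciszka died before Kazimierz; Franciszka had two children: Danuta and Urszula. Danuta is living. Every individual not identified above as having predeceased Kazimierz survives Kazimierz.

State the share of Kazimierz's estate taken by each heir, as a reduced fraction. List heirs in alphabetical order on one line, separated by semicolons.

Bogdan 1/16; Danuta 1/8; Ireneusz 1/8; Mieczyslaw 1/4; Oleg 1/4; Urszula 1/8; Waclaw 1/16

There is no surviving spouse, so the entire estate passes to Kazimierz's descendants per stirpes.
The estate is divided into 4 equal shares of 1/4 among Oleg, Nadia, Mieczyslaw, Franciszka.
Oleg is living and takes 1/4.
Nadia predeceased; the 1/4 allotted to Nadia's branch passes to Nadia's issue by representation.
The 1/4 is divided into 2 equal shares of 1/8 among Agnieszka, Ireneusz.
Agnieszka predeceased; the 1/8 allotted to Agnieszka's branch passes to Agnieszka's issue by representation.
The 1/8 is divided into 2 equal shares of 1/16 among Bogdan, Waclaw.
Bogdan is living and takes 1/16.
Waclaw is living and takes 1/16.
Ireneusz is living and takes 1/8.
Mieczyslaw is living and takes 1/4.
Franciszka predeceased; the 1/4 allotted to Franciszka's branch passes to Franciszka's issue by representation.
The 1/4 is divided into 2 equal shares of 1/8 among Danuta, Urszula.
Danuta is living and takes 1/8.
Urszula is living and takes 1/8.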